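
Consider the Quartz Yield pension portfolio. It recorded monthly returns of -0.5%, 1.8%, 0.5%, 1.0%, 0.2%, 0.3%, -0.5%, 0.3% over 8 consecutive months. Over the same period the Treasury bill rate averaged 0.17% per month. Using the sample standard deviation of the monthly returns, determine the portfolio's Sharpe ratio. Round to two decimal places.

0.29

r̄ = (-0.5 + 1.8 + 0.5 + 1 + 0.2 + 0.3 − 0.5 + 0.3) / 8 = 3.10 / 8 = 0.3875%
Σ(r − r̄)² = 4.0088; sample σ = √(4.0088/7) = 0.7568%
Sharpe = (r̄ − rf) / σ = (0.3875 − 0.17) / 0.7568 = 0.2175 / 0.7568 = 0.2874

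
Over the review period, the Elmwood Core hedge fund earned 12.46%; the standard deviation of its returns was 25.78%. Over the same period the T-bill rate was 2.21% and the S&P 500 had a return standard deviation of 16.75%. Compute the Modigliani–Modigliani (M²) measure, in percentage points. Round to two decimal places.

Sharpe = (Rp − Rf) / σp = (12.46% − 2.21%) / 25.78% = 0.3976
M² = Rf + Sharpe × σm = 2.21% + 0.3976 × 16.75% = 8.8698%

8.87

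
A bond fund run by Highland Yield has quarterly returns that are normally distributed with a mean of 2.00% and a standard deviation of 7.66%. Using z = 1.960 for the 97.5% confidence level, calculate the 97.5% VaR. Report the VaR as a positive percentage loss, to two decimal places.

13.01

VaR (as % loss) = −(μ − z·σ) = −(2.00% − 1.960 × 7.66%) = −(-13.0136%) = 13.0136%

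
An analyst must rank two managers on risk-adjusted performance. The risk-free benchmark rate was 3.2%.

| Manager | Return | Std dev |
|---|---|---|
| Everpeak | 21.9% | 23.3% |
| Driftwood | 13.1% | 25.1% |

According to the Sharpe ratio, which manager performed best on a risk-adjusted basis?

Everpeak: Sharpe ratio = (21.9% − 3.2%) / 23.3% = 0.803
Driftwood: Sharpe ratio = (13.1% − 3.2%) / 25.1% = 0.394
Highest: Everpeak (0.803).

Everpeak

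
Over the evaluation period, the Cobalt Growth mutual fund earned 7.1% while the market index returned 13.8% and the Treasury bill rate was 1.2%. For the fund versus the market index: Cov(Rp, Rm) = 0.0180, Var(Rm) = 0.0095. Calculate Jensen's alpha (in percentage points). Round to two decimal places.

-17.97

β = Cov / Var = 0.0180 / 0.0095 = 1.8947
E[R] = Rf + β(Rm − Rf) = 1.2% + 1.8947 × (13.8% − 1.2%) = 25.0732%
α = Rp − E[R] = 7.1% − 25.0732% = -17.9732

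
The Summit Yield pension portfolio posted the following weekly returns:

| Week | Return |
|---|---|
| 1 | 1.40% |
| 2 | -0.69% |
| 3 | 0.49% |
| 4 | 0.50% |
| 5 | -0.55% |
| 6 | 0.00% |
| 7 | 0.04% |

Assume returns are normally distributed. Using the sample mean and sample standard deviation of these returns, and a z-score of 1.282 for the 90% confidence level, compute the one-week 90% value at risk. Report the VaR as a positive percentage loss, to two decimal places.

r̄ = (1.4 − 0.69 + 0.49 + 0.5 − 0.55 + 0 + 0.04) / 7 = 1.190 / 7 = 0.1700%
Sample σ = √[Σ(r − r̄)² / 6] = √[3.0280 / 6] = √0.5047 = 0.7104%
VaR = −(r̄ − z·σ) = −(0.1700 − 1.282 × 0.7104) = −(-0.7407) = 0.7407%

0.74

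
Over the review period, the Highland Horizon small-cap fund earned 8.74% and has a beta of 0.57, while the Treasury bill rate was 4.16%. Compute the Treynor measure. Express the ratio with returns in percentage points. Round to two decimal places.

8.04

Treynor = (Rp − Rf) / β = (8.74% − 4.16%) / 0.57 = 4.58 / 0.57 = 8.0351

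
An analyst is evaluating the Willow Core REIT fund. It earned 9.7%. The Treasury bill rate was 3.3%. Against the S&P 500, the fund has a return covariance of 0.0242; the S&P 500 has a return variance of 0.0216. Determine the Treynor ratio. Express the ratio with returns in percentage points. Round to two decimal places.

5.71

β = Cov / Var = 0.0242 / 0.0216 = 1.1204
Treynor = (Rp − Rf) / β = (9.7% − 3.3%) / 1.1204 = 6.40 / 1.1204 = 5.7122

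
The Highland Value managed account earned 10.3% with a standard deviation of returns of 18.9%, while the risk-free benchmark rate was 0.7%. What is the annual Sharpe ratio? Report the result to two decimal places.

0.51

Sharpe = (Rp − Rf) / σp = (10.3% − 0.7%) / 18.9% = 9.60% / 18.9% = 0.5079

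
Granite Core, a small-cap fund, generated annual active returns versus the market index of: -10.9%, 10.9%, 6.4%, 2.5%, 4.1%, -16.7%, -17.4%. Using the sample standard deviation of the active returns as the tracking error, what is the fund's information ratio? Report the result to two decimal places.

r̄ = (-10.9 + 10.9 + 6.4 + 2.5 + 4.1 − 16.7 − 17.4) / 7 = -21.10 / 7 = -3.0143%
Σ(r − r̄)² = 819.6886; sample σ = √(819.6886/6) = 11.6882%
IR = r̄ / tracking error = -3.0143 / 11.6882 = -0.2579

-0.26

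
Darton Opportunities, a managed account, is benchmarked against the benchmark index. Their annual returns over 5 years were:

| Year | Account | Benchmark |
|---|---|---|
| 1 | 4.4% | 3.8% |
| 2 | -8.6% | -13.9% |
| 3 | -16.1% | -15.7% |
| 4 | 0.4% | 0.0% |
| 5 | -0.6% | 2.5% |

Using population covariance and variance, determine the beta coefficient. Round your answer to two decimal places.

r̄p = -4.1000%,  r̄m = -4.6600%
Cov = Σ(rp − r̄p)(rm − r̄m) / 5 = 58.4000
Var(rm) = Σ(rm − r̄m)² / 5 = 70.3624
β = Cov / Var = 58.4000 / 70.3624 = 0.8300

0.83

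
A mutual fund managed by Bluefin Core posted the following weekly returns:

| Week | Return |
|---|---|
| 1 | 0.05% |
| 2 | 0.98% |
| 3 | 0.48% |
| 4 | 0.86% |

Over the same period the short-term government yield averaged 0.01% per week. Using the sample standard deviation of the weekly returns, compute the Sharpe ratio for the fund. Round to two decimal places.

1.39

r̄ = (0.05 + 0.98 + 0.48 + 0.86) / 4 = 2.370 / 4 = 0.5925%
Σ(r − r̄)² = 0.5287; sample σ = √(0.5287/3) = 0.4198%
Sharpe = (r̄ − rf) / σ = (0.5925 − 0.01) / 0.4198 = 0.5825 / 0.4198 = 1.3876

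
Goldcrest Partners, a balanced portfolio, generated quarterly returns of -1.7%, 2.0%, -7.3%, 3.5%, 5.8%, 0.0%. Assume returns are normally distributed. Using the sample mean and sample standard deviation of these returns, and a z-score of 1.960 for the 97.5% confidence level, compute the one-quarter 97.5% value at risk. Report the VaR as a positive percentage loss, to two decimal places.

μ = (-1.7 + 2 − 7.3 + 3.5 + 5.8 + 0) / 6 = 0.3833%
Σ(r − μ)² = (-1.7 − 0.3833)² + (2 − 0.3833)² + (-7.3 − 0.3833)² + … = 105.1883
σ = √[105.1883 / 5] = 4.5867%
VaR = −(μ − z·σ) = −(0.3833 − 1.960 × 4.5867) = −(-8.6066) = 8.6066%

8.61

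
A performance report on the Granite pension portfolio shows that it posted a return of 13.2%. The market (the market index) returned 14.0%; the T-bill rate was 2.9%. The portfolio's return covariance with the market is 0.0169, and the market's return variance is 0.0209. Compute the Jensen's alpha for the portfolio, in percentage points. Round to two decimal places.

β = Cov / Var = 0.0169 / 0.0209 = 0.8086
E[R] = Rf + β(Rm − Rf) = 2.9% + 0.8086 × (14.0% − 2.9%) = 11.8755%
α = Rp − E[R] = 13.2% − 11.8755% = 1.3245

1.32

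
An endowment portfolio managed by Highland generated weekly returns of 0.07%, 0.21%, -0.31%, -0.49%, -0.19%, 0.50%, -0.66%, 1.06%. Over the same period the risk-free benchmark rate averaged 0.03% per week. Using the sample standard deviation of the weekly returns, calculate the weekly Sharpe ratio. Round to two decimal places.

Mean return r̄ = 0.190 / 8 = 0.0238%
Σ(r − r̄)² = 2.2260; sample σ = √(2.2260/7) = 0.5639%
Sharpe = (r̄ − rf) / σ = (0.0238 − 0.03) / 0.5639 = -0.0062 / 0.5639 = -0.0110

-0.01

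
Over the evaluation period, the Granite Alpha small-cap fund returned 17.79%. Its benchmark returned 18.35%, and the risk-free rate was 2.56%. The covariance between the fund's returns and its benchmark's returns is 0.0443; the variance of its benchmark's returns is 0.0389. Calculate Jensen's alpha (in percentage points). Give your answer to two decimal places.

β = Cov / Var = 0.0443 / 0.0389 = 1.1388
E[R] = Rf + β(Rm − Rf) = 2.56% + 1.1388 × (18.35% − 2.56%) = 20.5417%
α = Rp − E[R] = 17.79% − 20.5417% = -2.7517

-2.75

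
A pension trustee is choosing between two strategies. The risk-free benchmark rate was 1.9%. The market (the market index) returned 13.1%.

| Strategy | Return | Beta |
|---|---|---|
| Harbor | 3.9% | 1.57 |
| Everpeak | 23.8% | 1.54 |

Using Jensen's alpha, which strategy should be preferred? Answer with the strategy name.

Harbor: α = 3.9% − [1.9% + 1.57 × (13.1% − 1.9%)] = -15.584
Everpeak: α = 23.8% − [1.9% + 1.54 × (13.1% − 1.9%)] = 4.652
Highest: Everpeak (4.652).

Everpeak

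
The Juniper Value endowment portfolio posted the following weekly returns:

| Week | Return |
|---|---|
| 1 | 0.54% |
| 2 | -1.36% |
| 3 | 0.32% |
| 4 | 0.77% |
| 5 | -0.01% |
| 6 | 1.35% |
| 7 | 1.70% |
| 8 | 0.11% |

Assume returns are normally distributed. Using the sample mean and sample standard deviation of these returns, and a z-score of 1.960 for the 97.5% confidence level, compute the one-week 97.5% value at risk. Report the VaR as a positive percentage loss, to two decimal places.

r̄ = (0.54 − 1.36 + 0.32 + 0.77 − 0.01 + 1.35 + 1.7 + 0.11) / 8 = 0.4275%
Sample σ = √[Σ(r − r̄)² / 7] = √[6.0992 / 7] = √0.8713 = 0.9334%
VaR = −(r̄ − z·σ) = −(0.4275 − 1.960 × 0.9334) = −(-1.4020) = 1.4020%

1.40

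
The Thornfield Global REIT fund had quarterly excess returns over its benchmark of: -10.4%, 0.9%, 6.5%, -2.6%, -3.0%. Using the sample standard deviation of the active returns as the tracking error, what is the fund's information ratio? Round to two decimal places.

-0.28

Mean return r̄ = -8.60 / 5 = -1.7200%
Σ(r − r̄)² = 152.1880; sample σ = √(152.1880/4) = 6.1682%
IR = r̄ / tracking error = -1.7200 / 6.1682 = -0.2788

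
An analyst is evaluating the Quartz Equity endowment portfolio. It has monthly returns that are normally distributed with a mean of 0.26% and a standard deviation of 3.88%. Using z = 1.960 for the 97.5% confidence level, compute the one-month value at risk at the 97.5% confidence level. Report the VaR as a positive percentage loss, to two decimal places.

VaR (as % loss) = −(μ − z·σ) = −(0.26% − 1.960 × 3.88%) = −(-7.3448%) = 7.3448%

7.34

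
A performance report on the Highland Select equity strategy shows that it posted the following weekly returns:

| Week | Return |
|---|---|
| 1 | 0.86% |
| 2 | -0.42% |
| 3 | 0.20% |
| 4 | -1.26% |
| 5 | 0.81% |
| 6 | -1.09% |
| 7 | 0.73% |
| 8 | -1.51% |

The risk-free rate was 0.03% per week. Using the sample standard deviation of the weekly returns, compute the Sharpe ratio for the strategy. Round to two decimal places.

r̄ = (0.86 − 0.42 + 0.2 − 1.26 + 0.81 − 1.09 + 0.73 − 1.51) / 8 = -0.2100%
Sample std dev = √[6.8480 / 7] = 0.9891%
Sharpe = (r̄ − rf) / σ = (-0.2100 − 0.03) / 0.9891 = -0.2400 / 0.9891 = -0.2426

-0.24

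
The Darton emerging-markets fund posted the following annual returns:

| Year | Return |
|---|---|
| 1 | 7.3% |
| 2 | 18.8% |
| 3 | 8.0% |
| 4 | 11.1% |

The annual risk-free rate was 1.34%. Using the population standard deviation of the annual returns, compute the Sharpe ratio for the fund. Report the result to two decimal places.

2.18

r̄ = (7.3 + 18.8 + 8 + 11.1) / 4 = 11.3000%
Population σ = √[Σ(r − r̄)² / 4] = √[83.1800 / 4] = √20.7950 = 4.5602%
Sharpe = (r̄ − rf) / σ = (11.3000 − 1.34) / 4.5602 = 9.9600 / 4.5602 = 2.1841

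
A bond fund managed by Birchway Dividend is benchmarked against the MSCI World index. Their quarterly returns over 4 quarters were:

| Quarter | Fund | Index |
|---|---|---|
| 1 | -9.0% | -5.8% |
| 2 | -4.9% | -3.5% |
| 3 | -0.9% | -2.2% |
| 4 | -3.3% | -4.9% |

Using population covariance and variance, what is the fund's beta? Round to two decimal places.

1.77

r̄p = -4.5250%,  r̄m = -4.1000%
Cov = Σ(rp − r̄p)(rm − r̄m) / 4 = 3.3225
Var(rm) = Σ(rm − r̄m)² / 4 = 1.8750
β = Cov / Var = 3.3225 / 1.8750 = 1.7720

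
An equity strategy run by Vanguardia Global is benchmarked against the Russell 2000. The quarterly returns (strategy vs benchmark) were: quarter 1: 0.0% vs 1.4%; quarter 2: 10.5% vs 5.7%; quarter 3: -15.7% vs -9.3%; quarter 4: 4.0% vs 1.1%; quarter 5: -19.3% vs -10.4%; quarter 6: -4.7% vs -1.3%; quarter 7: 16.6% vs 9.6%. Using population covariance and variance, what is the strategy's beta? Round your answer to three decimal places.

1.774

r̄p = -1.2286%,  r̄m = -0.4571%
Cov = Σ(rp − r̄p)(rm − r̄m) / 7 = 81.7884
Var(rm) = Σ(rm − r̄m)² / 7 = 46.0996
β = Cov / Var = 81.7884 / 46.0996 = 1.7742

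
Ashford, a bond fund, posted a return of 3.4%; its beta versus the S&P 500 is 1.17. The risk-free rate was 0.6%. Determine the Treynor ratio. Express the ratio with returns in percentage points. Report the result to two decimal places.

2.39

Treynor = (Rp − Rf) / β = (3.4% − 0.6%) / 1.17 = 2.80 / 1.17 = 2.3932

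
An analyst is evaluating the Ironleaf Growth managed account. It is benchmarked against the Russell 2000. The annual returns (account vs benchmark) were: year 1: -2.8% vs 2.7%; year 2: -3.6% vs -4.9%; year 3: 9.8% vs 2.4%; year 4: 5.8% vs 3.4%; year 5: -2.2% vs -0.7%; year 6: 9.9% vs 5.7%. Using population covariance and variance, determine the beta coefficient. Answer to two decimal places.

r̄p = 2.8167%,  r̄m = 1.4333%
Cov = Σ(rp − r̄p)(rm − r̄m) / 6 = 14.5111
Var(rm) = Σ(rm − r̄m)² / 6 = 11.5456
β = Cov / Var = 14.5111 / 11.5456 = 1.2569

1.26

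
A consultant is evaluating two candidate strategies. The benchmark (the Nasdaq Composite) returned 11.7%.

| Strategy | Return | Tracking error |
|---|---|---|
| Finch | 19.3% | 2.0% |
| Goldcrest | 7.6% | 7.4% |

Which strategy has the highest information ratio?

Finch

Finch: IR = (19.3% − 11.7%) / 2.0% = 3.800
Goldcrest: IR = (7.6% − 11.7%) / 7.4% = -0.554
Highest: Finch (3.800).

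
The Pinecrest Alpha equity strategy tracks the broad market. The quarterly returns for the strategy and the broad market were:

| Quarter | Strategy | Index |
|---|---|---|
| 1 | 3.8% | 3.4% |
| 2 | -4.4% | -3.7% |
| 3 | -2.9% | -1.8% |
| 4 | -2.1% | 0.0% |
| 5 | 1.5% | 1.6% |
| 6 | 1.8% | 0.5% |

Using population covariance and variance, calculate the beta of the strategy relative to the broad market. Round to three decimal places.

1.205

r̄p = -0.3833%,  r̄m = 0.0000%
Cov = Σ(rp − r̄p)(rm − r̄m) / 6 = 6.2867
Var(rm) = Σ(rm − r̄m)² / 6 = 5.2167
β = Cov / Var = 6.2867 / 5.2167 = 1.2051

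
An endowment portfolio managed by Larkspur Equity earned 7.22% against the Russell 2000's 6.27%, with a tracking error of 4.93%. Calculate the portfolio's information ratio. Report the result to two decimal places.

IR = (Rp − Rb) / TE = (7.22% − 6.27%) / 4.93% = 0.95% / 4.93% = 0.1927

0.19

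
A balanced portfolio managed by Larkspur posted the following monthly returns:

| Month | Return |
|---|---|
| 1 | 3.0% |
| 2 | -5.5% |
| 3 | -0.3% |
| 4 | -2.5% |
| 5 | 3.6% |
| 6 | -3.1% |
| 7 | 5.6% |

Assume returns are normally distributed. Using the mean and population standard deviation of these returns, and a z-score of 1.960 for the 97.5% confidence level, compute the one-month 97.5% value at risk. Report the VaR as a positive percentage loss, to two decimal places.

7.27

μ = (3 − 5.5 − 0.3 − 2.5 + 3.6 − 3.1 + 5.6) / 7 = 0.1143%
Population σ = √[Σ(r − μ)² / 7] = √[99.4286 / 7] = √14.2041 = 3.7688%
VaR = −(μ − z·σ) = −(0.1143 − 1.960 × 3.7688) = −(-7.2725) = 7.2725%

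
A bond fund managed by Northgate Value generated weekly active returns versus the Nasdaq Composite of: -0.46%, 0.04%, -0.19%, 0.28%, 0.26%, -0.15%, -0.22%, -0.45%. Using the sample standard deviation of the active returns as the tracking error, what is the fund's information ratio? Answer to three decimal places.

-0.390

Mean return r̄ = -0.890 / 8 = -0.1113%
Σ(r − r̄)² = (-0.46 − (-0.1113))² + (0.04 − (-0.1113))² + (-0.19 − (-0.1113))² + … = 0.5697
sample σ = √(0.5697 / 7) = √0.0814 = 0.2853%
IR = r̄ / tracking error = -0.1113 / 0.2853 = -0.3901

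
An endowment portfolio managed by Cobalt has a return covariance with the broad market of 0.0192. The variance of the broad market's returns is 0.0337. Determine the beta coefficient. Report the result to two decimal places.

0.57

β = Cov(Rp, Rm) / Var(Rm) = 0.0192 / 0.0337 = 0.5697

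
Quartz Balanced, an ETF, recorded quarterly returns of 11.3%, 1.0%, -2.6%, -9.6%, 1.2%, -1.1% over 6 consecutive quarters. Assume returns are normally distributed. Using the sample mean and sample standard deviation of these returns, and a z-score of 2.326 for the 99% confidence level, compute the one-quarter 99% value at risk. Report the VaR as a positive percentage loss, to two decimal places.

μ = (11.3 + 1 − 2.6 − 9.6 + 1.2 − 1.1) / 6 = 0.20 / 6 = 0.0333%
Sample σ = √[Σ(r − μ)² / 5] = √[230.2533 / 5] = √46.0507 = 6.7861%
VaR = −(μ − z·σ) = −(0.0333 − 2.326 × 6.7861) = −(-15.7512) = 15.7512%

15.75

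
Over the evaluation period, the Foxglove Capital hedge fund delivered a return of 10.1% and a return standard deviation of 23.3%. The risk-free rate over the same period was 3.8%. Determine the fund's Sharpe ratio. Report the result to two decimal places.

Sharpe = (Rp − Rf) / σp = (10.1% − 3.8%) / 23.3% = 6.30% / 23.3% = 0.2704

0.27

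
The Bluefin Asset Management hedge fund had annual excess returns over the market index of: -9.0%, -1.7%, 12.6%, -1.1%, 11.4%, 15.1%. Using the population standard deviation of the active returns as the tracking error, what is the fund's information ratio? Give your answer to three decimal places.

μ = (-9 − 1.7 + 12.6 − 1.1 + 11.4 + 15.1) / 6 = 4.5500%
Population std dev = √[477.6150 / 6] = 8.9220%
IR = μ / tracking error = 4.5500 / 8.9220 = 0.5100

0.510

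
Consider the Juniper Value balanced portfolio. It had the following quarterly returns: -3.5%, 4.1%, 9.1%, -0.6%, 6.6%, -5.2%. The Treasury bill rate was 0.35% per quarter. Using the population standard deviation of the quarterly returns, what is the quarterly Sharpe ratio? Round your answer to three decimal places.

0.267

Mean return r̄ = 10.50 / 6 = 1.7500%
Σ(r − r̄)² = (-3.5 − 1.7500)² + (4.1 − 1.7500)² + … = 164.4550
population σ = √(164.4550 / 6) = √27.4092 = 5.2354%
Sharpe = (r̄ − rf) / σ = (1.7500 − 0.35) / 5.2354 = 1.4000 / 5.2354 = 0.2674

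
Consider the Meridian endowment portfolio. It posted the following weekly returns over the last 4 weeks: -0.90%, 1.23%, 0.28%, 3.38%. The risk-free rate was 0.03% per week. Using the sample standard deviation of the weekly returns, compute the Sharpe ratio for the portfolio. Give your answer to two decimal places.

μ = (-0.9 + 1.23 + 0.28 + 3.38) / 4 = 0.9975%
Σ(r − μ)² = (-0.9 − 0.9975)² + (1.23 − 0.9975)² + (0.28 − 0.9975)² + … = 9.8457
σ = √[9.8457 / 3] = 1.8116%
Sharpe = (μ − rf) / σ = (0.9975 − 0.03) / 1.8116 = 0.9675 / 1.8116 = 0.5341

0.53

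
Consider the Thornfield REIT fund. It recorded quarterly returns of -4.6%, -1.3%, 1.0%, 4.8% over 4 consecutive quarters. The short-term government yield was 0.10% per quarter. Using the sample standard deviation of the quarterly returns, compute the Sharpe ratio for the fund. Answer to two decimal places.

μ = (-4.6 − 1.3 + 1 + 4.8) / 4 = -0.10 / 4 = -0.0250%
Σ(r − μ)² = 46.8875; sample σ = √(46.8875/3) = 3.9534%
Sharpe = (μ − rf) / σ = (-0.0250 − 0.1) / 3.9534 = -0.1250 / 3.9534 = -0.0316

-0.03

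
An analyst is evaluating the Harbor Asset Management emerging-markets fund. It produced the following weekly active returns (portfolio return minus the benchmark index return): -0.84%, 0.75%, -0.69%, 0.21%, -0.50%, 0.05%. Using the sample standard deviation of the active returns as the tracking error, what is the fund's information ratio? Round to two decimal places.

r̄ = (-0.84 + 0.75 − 0.69 + 0.21 − 0.5 + 0.05) / 6 = -1.020 / 6 = -0.1700%
Σ(r − r̄)² = 1.8674; sample σ = √(1.8674/5) = 0.6111%
IR = r̄ / tracking error = -0.1700 / 0.6111 = -0.2782

-0.28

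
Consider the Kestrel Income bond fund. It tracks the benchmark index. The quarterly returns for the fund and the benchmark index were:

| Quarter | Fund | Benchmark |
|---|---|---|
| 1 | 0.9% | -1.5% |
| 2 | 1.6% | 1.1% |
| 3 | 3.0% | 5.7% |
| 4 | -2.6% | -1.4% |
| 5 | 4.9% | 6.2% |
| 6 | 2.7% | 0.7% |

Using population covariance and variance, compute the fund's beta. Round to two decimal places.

r̄p = 1.7500%,  r̄m = 1.8000%
Cov = Σ(rp − r̄p)(rm − r̄m) / 6 = 5.7533
Var(rm) = Σ(rm − r̄m)² / 6 = 9.5667
β = Cov / Var = 5.7533 / 9.5667 = 0.6014

0.60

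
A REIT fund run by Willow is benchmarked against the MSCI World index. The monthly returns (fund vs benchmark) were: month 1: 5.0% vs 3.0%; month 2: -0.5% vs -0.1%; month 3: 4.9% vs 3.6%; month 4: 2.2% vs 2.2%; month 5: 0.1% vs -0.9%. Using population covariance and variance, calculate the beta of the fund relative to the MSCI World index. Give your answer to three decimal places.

1.242

r̄p = 2.3400%,  r̄m = 1.5600%
Cov = Σ(rp − r̄p)(rm − r̄m) / 5 = 3.8376
Var(rm) = Σ(rm − r̄m)² / 5 = 3.0904
β = Cov / Var = 3.8376 / 3.0904 = 1.2418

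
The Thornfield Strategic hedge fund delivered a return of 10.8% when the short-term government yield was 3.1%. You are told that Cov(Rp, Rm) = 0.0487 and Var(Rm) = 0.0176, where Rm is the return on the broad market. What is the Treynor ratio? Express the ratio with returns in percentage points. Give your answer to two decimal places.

β = Cov / Var = 0.0487 / 0.0176 = 2.7670
Treynor = (Rp − Rf) / β = (10.8% − 3.1%) / 2.7670 = 7.70 / 2.7670 = 2.7828

2.78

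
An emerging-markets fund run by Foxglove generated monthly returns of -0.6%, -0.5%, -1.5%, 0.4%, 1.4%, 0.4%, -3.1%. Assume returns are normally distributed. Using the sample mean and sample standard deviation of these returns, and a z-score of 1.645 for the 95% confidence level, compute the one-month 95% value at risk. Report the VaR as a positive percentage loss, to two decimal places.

2.92

r̄ = (-0.6 − 0.5 − 1.5 + 0.4 + 1.4 + 0.4 − 3.1) / 7 = -3.50 / 7 = -0.5000%
Sample σ = √[Σ(r − r̄)² / 6] = √[13.0000 / 6] = √2.1667 = 1.4720%
VaR = −(r̄ − z·σ) = −(-0.5000 − 1.645 × 1.4720) = −(-2.9214) = 2.9214%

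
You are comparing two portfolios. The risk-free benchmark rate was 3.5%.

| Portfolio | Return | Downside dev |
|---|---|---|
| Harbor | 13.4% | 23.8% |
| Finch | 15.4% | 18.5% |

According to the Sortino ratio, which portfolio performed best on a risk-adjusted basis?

Finch

Harbor: Sortino ratio = (13.4% − 3.5%) / 23.8% = 0.416
Finch: Sortino ratio = (15.4% − 3.5%) / 18.5% = 0.643
Highest: Finch (0.643).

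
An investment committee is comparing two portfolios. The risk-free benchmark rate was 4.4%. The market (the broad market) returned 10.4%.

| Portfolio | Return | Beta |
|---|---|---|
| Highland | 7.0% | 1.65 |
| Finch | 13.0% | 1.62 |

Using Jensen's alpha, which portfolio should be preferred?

Finch

Highland: α = 7.0% − [4.4% + 1.65 × (10.4% − 4.4%)] = -7.300
Finch: α = 13.0% − [4.4% + 1.62 × (10.4% − 4.4%)] = -1.120
Highest: Finch (-1.120).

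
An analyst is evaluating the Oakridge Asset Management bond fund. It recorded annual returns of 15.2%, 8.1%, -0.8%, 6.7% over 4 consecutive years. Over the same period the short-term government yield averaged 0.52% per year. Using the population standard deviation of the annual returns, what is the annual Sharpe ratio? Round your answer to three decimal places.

1.194

r̄ = (15.2 + 8.1 − 0.8 + 6.7) / 4 = 29.20 / 4 = 7.3000%
Σ(r − r̄)² = (15.2 − 7.3000)² + (8.1 − 7.3000)² + (-0.8 − 7.3000)² + … = 129.0200
population σ = √(129.0200 / 4) = √32.2550 = 5.6793%
Sharpe = (r̄ − rf) / σ = (7.3000 − 0.52) / 5.6793 = 6.7800 / 5.6793 = 1.1938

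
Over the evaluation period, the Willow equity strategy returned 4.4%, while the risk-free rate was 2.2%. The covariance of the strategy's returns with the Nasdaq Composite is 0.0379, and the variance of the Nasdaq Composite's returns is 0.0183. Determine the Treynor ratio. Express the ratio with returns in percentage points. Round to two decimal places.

β = Cov / Var = 0.0379 / 0.0183 = 2.0710
Treynor = (Rp − Rf) / β = (4.4% − 2.2%) / 2.0710 = 2.20 / 2.0710 = 1.0623

1.06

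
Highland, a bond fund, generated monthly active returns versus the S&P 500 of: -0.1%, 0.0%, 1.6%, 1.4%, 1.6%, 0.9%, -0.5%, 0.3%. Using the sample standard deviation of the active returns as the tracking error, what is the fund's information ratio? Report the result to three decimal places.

0.780

Mean return μ = 5.20 / 8 = 0.6500%
Sample σ = √[Σ(r − μ)² / 7] = √[4.8600 / 7] = √0.6943 = 0.8332%
IR = μ / tracking error = 0.6500 / 0.8332 = 0.7801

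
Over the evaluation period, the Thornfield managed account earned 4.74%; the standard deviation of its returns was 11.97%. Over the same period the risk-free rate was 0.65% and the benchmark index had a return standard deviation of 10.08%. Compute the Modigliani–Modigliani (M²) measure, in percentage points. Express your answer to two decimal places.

4.09

Sharpe = (Rp − Rf) / σp = (4.74% − 0.65%) / 11.97% = 0.3417
M² = Rf + Sharpe × σm = 0.65% + 0.3417 × 10.08% = 4.0943%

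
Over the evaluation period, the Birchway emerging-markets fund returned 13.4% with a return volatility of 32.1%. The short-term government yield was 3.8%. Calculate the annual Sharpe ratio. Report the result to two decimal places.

Sharpe = (Rp − Rf) / σp = (13.4% − 3.8%) / 32.1% = 9.60% / 32.1% = 0.2991

0.30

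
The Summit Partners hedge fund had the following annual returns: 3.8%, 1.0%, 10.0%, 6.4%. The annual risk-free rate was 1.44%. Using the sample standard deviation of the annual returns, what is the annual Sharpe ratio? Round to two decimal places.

Mean return r̄ = 21.20 / 4 = 5.3000%
Σ(r − r̄)² = (3.8 − 5.3000)² + (1 − 5.3000)² + (10 − 5.3000)² + … = 44.0400
σ = √[44.0400 / 3] = 3.8314%
Sharpe = (r̄ − rf) / σ = (5.3000 − 1.44) / 3.8314 = 3.8600 / 3.8314 = 1.0075

1.01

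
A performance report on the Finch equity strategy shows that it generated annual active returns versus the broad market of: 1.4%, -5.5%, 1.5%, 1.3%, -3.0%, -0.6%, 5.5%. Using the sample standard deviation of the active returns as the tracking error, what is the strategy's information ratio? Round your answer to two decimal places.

Mean return μ = 0.60 / 7 = 0.0857%
Σ(r − μ)² = (1.4 − 0.0857)² + (-5.5 − 0.0857)² + … = 75.7086
σ = √[75.7086 / 6] = 3.5522%
IR = μ / tracking error = 0.0857 / 3.5522 = 0.0241

0.02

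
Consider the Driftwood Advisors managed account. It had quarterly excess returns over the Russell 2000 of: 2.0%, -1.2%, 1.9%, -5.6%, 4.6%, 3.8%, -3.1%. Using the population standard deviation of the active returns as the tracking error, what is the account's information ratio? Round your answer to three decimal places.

r̄ = (2 − 1.2 + 1.9 − 5.6 + 4.6 + 3.8 − 3.1) / 7 = 0.3429%
Population σ = √[Σ(r − r̄)² / 7] = √[84.7971 / 7] = √12.1139 = 3.4805%
IR = r̄ / tracking error = 0.3429 / 3.4805 = 0.0985

0.099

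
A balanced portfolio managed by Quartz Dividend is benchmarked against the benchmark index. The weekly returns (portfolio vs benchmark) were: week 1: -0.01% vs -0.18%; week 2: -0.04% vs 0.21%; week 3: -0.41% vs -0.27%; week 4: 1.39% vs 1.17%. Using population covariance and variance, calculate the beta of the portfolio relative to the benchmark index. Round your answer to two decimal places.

1.16

r̄p = 0.2325%,  r̄m = 0.2325%
Cov = Σ(rp − r̄p)(rm − r̄m) / 4 = 0.3785
Var(rm) = Σ(rm − r̄m)² / 4 = 0.3255
β = Cov / Var = 0.3785 / 0.3255 = 1.1628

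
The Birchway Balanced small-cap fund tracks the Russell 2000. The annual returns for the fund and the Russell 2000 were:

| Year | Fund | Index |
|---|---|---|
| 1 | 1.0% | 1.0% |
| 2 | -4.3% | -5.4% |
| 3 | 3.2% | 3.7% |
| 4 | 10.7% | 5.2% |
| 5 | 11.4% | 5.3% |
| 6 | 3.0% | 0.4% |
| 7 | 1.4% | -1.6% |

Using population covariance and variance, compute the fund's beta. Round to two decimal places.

r̄p = 3.7714%,  r̄m = 1.2286%
Cov = Σ(rp − r̄p)(rm − r̄m) / 7 = 16.9494
Var(rm) = Σ(rm − r̄m)² / 7 = 13.0192
β = Cov / Var = 16.9494 / 13.0192 = 1.3019

1.30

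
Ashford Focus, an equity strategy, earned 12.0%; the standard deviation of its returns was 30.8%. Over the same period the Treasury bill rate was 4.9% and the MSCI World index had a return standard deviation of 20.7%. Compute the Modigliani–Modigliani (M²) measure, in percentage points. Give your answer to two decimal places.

Sharpe = (Rp − Rf) / σp = (12.0% − 4.9%) / 30.8% = 0.2305
M² = Rf + Sharpe × σm = 4.9% + 0.2305 × 20.7% = 9.6714%

9.67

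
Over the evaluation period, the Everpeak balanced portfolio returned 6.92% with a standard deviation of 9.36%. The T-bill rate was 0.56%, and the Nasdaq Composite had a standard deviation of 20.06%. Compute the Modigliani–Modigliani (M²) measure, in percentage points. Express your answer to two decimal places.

14.19

Sharpe = (Rp − Rf) / σp = (6.92% − 0.56%) / 9.36% = 0.6795
M² = Rf + Sharpe × σm = 0.56% + 0.6795 × 20.06% = 14.1908%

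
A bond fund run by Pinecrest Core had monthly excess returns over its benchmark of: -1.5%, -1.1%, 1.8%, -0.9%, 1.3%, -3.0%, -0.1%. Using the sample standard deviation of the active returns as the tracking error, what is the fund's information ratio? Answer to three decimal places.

-0.302

Mean return r̄ = -3.50 / 7 = -0.5000%
Sample std dev = √[16.4600 / 6] = 1.6563%
IR = r̄ / tracking error = -0.5000 / 1.6563 = -0.3019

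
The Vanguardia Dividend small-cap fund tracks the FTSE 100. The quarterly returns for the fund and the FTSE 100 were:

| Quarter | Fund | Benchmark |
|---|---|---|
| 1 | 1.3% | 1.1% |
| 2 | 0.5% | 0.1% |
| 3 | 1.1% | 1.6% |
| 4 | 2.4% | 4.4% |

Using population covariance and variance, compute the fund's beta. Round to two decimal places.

0.42

r̄p = 1.3250%,  r̄m = 1.8000%
Cov = Σ(rp − r̄p)(rm − r̄m) / 4 = 1.0650
Var(rm) = Σ(rm − r̄m)² / 4 = 2.5450
β = Cov / Var = 1.0650 / 2.5450 = 0.4185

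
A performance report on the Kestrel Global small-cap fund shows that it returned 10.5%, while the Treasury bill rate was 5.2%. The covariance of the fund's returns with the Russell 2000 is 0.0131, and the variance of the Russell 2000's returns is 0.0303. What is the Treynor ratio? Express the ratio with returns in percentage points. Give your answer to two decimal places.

β = Cov / Var = 0.0131 / 0.0303 = 0.4323
Treynor = (Rp − Rf) / β = (10.5% − 5.2%) / 0.4323 = 5.30 / 0.4323 = 12.2600

12.26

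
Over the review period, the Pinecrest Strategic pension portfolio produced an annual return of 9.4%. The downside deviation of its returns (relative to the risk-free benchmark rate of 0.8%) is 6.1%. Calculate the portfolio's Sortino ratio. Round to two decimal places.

1.41

Sortino = (Rp − Rf) / σd = (9.4% − 0.8%) / 6.1% = 8.60% / 6.1% = 1.4098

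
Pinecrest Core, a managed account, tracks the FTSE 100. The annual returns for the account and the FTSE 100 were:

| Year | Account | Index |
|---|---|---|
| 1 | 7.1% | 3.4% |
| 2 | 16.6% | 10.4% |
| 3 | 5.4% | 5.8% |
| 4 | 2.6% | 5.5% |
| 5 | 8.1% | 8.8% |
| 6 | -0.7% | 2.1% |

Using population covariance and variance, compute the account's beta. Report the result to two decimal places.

r̄p = 6.5167%,  r̄m = 6.0000%
Cov = Σ(rp − r̄p)(rm − r̄m) / 6 = 12.9350
Var(rm) = Σ(rm − r̄m)² / 6 = 8.2433
β = Cov / Var = 12.9350 / 8.2433 = 1.5692

1.57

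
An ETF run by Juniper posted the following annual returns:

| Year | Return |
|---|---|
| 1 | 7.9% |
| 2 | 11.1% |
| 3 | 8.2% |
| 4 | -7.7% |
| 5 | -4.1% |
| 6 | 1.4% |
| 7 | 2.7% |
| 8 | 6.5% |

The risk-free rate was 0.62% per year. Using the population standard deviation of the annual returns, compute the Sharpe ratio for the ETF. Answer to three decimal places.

μ = (7.9 + 11.1 + 8.2 − 7.7 − 4.1 + 1.4 + 2.7 + 6.5) / 8 = 26.00 / 8 = 3.2500%
Population σ = √[Σ(r − μ)² / 8] = √[295.9600 / 8] = √36.9950 = 6.0824%
Sharpe = (μ − rf) / σ = (3.2500 − 0.62) / 6.0824 = 2.6300 / 6.0824 = 0.4324

0.432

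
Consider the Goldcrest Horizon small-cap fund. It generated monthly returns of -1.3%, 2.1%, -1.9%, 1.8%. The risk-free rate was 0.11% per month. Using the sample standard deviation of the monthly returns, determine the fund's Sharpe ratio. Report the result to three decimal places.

r̄ = (-1.3 + 2.1 − 1.9 + 1.8) / 4 = 0.1750%
Σ(r − r̄)² = 12.8275; sample σ = √(12.8275/3) = 2.0678%
Sharpe = (r̄ − rf) / σ = (0.1750 − 0.11) / 2.0678 = 0.0650 / 2.0678 = 0.0314

0.031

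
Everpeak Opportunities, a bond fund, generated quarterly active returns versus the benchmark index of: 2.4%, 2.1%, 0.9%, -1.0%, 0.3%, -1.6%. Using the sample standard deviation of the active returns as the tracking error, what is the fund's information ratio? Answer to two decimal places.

Mean return r̄ = 3.10 / 6 = 0.5167%
Σ(r − r̄)² = (2.4 − 0.5167)² + (2.1 − 0.5167)² + (0.9 − 0.5167)² + … = 13.0283
sample σ = √(13.0283 / 5) = √2.6057 = 1.6142%
IR = r̄ / tracking error = 0.5167 / 1.6142 = 0.3201

0.32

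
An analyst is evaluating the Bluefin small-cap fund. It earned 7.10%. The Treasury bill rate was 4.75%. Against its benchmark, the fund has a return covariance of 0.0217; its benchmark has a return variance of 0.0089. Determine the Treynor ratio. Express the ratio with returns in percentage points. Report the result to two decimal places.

β = Cov / Var = 0.0217 / 0.0089 = 2.4382
Treynor = (Rp − Rf) / β = (7.10% − 4.75%) / 2.4382 = 2.35 / 2.4382 = 0.9638

0.96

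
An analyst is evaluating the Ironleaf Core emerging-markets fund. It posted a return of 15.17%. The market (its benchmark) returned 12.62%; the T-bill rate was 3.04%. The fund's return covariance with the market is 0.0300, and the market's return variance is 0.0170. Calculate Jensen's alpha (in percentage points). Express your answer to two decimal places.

-4.78

β = Cov / Var = 0.0300 / 0.0170 = 1.7647
E[R] = Rf + β(Rm − Rf) = 3.04% + 1.7647 × (12.62% − 3.04%) = 19.9458%
α = Rp − E[R] = 15.17% − 19.9458% = -4.7758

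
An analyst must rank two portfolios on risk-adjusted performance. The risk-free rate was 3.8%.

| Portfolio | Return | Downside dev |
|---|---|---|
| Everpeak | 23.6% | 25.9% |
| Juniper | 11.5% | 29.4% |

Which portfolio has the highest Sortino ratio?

Everpeak

Everpeak: Sortino ratio = (23.6% − 3.8%) / 25.9% = 0.764
Juniper: Sortino ratio = (11.5% − 3.8%) / 29.4% = 0.262
Highest: Everpeak (0.764).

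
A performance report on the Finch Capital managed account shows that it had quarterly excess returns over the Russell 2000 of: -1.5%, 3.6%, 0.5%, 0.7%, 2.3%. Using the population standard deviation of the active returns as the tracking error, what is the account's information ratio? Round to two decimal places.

r̄ = (-1.5 + 3.6 + 0.5 + 0.7 + 2.3) / 5 = 5.60 / 5 = 1.1200%
Population σ = √[Σ(r − r̄)² / 5] = √[14.9680 / 5] = √2.9936 = 1.7302%
IR = r̄ / tracking error = 1.1200 / 1.7302 = 0.6473

0.65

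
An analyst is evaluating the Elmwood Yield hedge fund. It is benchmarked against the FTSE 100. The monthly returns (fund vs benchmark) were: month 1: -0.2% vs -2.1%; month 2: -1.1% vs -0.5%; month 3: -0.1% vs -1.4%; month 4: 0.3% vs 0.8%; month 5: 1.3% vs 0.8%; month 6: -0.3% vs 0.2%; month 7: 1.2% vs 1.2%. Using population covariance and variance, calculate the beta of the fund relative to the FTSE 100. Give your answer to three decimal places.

0.425

r̄p = 0.1571%,  r̄m = -0.1429%
Cov = Σ(rp − r̄p)(rm − r̄m) / 7 = 0.5610
Var(rm) = Σ(rm − r̄m)² / 7 = 1.3196
β = Cov / Var = 0.5610 / 1.3196 = 0.4251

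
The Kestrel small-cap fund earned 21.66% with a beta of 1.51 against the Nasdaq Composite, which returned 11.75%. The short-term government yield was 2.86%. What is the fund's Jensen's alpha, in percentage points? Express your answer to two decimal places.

5.38

CAPM expected return = Rf + β(Rm − Rf) = 2.86% + 1.51 × (11.75% − 2.86%) = 2.86 + 1.51 × 8.89 = 16.2839%
Jensen's α = Rp − E[R] = 21.66% − 16.2839% = 5.3761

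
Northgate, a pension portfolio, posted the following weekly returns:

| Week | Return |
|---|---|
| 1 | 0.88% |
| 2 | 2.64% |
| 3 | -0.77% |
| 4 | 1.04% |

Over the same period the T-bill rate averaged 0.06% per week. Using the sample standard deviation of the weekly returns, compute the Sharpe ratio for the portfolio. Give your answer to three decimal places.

0.637

Mean return r̄ = 3.790 / 4 = 0.9475%
Sample σ = √[Σ(r − r̄)² / 3] = √[5.8275 / 3] = √1.9425 = 1.3937%
Sharpe = (r̄ − rf) / σ = (0.9475 − 0.06) / 1.3937 = 0.8875 / 1.3937 = 0.6368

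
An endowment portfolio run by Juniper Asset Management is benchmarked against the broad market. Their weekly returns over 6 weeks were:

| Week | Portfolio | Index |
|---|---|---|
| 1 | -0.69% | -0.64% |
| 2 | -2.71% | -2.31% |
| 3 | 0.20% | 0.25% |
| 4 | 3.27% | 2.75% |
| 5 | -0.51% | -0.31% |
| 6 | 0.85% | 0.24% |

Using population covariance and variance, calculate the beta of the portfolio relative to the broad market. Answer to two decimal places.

r̄p = 0.0683%,  r̄m = -0.0033%
Cov = Σ(rp − r̄p)(rm − r̄m) / 6 = 2.6846
Var(rm) = Σ(rm − r̄m)² / 6 = 2.2541
β = Cov / Var = 2.6846 / 2.2541 = 1.1910

1.19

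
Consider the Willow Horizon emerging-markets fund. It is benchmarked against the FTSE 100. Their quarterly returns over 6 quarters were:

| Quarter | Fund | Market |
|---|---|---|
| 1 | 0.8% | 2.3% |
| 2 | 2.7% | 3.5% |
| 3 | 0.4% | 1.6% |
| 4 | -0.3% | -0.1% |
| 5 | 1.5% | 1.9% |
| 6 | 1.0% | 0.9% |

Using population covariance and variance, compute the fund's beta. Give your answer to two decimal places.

0.72

r̄p = 1.0167%,  r̄m = 1.6833%
Cov = Σ(rp − r̄p)(rm − r̄m) / 6 = 0.9069
Var(rm) = Σ(rm − r̄m)² / 6 = 1.2547
β = Cov / Var = 0.9069 / 1.2547 = 0.7228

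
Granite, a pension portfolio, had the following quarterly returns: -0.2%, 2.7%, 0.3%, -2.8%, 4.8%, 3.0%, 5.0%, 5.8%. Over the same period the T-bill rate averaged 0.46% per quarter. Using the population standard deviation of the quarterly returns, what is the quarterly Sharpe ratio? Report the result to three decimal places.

0.666

r̄ = (-0.2 + 2.7 + 0.3 − 2.8 + 4.8 + 3 + 5 + 5.8) / 8 = 18.60 / 8 = 2.3250%
Population std dev = √[62.6950 / 8] = 2.7994%
Sharpe = (r̄ − rf) / σ = (2.3250 − 0.46) / 2.7994 = 1.8650 / 2.7994 = 0.6662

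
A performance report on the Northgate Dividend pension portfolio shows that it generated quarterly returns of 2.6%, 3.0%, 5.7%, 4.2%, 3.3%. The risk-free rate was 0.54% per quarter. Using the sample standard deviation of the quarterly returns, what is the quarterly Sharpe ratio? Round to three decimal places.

r̄ = (2.6 + 3 + 5.7 + 4.2 + 3.3) / 5 = 18.80 / 5 = 3.7600%
Sample σ = √[Σ(r − r̄)² / 4] = √[6.0920 / 4] = √1.5230 = 1.2341%
Sharpe = (r̄ − rf) / σ = (3.7600 − 0.54) / 1.2341 = 3.2200 / 1.2341 = 2.6092

2.609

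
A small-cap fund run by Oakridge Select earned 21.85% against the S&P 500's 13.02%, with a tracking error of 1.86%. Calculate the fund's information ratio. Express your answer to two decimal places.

IR = (Rp − Rb) / TE = (21.85% − 13.02%) / 1.86% = 8.83% / 1.86% = 4.7473

4.75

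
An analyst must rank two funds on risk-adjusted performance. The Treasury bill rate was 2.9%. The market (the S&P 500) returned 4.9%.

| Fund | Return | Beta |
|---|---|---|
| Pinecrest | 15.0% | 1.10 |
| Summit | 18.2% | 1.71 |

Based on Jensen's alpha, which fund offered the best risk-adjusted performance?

Pinecrest: α = 15.0% − [2.9% + 1.10 × (4.9% − 2.9%)] = 9.900
Summit: α = 18.2% − [2.9% + 1.71 × (4.9% − 2.9%)] = 11.880
Highest: Summit (11.880).

Summit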